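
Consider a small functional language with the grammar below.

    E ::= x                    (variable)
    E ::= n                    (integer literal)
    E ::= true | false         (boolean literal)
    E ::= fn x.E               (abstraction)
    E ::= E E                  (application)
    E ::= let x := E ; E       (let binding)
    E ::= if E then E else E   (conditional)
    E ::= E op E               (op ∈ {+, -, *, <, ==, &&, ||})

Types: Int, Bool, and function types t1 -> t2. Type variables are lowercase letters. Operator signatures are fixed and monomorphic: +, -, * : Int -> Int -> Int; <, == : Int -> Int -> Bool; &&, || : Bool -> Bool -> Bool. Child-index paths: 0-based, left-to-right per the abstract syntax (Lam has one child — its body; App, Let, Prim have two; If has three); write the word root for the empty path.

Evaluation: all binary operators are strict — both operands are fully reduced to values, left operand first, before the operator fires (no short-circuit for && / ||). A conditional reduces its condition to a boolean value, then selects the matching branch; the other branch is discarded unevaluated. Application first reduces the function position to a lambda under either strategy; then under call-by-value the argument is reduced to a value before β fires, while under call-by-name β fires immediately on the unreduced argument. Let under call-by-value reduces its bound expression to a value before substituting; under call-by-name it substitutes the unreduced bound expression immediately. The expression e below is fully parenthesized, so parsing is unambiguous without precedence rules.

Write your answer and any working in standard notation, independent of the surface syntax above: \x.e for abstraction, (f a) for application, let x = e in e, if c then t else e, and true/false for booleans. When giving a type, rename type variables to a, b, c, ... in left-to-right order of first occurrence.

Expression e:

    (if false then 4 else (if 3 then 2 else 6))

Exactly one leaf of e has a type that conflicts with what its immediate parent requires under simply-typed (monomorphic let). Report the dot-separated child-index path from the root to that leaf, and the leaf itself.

Derivation:
  unify Bool ~ Bool
  unify Int ~ Bool
  FAIL: mismatch Int ~ Bool

Answer: 2.0 : 3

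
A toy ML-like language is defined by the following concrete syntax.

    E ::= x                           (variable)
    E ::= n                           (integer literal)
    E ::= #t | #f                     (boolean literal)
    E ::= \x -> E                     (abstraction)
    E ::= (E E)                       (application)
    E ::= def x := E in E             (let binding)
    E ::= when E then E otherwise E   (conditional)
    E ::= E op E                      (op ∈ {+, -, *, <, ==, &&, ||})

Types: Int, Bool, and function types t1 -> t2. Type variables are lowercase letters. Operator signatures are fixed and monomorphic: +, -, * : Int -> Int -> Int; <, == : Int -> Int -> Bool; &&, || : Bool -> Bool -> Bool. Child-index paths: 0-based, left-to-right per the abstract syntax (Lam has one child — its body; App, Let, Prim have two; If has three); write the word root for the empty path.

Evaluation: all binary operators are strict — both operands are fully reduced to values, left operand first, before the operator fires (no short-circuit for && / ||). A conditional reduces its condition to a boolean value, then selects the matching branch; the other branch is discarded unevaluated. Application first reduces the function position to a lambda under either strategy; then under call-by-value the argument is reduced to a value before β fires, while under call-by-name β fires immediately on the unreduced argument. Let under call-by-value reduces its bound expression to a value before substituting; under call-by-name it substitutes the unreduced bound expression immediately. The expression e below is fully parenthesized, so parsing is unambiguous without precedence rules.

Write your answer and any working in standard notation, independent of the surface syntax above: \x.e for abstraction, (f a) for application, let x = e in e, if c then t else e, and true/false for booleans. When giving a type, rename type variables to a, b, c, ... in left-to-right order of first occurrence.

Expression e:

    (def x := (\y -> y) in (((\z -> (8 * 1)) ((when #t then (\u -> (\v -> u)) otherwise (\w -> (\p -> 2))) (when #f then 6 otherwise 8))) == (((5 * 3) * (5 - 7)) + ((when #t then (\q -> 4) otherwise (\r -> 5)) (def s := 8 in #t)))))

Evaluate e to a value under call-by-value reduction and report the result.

Answer: false

Derivation:
step 0: (let x = (\y.y) in (((\z.(8 * 1)) ((if true then (\u.(\v.u)) else (\w.(\p.2))) (if false then 6 else 8))) == (((5 * 3) * (5 - 7)) + ((if true then (\q.4) else (\r.5)) (let s = 8 in true)))))
step 1: [let@root] (((\z.(8 * 1)) ((if true then (\u.(\v.u)) else (\w.(\p.2))) (if false then 6 else 8))) == (((5 * 3) * (5 - 7)) + ((if true then (\q.4) else (\r.5)) (let s = 8 in true))))
step 2: [if@0.1.0] (((\z.(8 * 1)) ((\u.(\v.u)) (if false then 6 else 8))) == (((5 * 3) * (5 - 7)) + ((if true then (\q.4) else (\r.5)) (let s = 8 in true))))
step 3: [if@0.1.1] (((\z.(8 * 1)) ((\u.(\v.u)) 8)) == (((5 * 3) * (5 - 7)) + ((if true then (\q.4) else (\r.5)) (let s = 8 in true))))
step 4: [beta@0.1] (((\z.(8 * 1)) (\v.8)) == (((5 * 3) * (5 - 7)) + ((if true then (\q.4) else (\r.5)) (let s = 8 in true))))
step 5: [beta@0] ((8 * 1) == (((5 * 3) * (5 - 7)) + ((if true then (\q.4) else (\r.5)) (let s = 8 in true))))
step 6: [delta@0] (8 == (((5 * 3) * (5 - 7)) + ((if true then (\q.4) else (\r.5)) (let s = 8 in true))))
step 7: [delta@1.0.0] (8 == ((15 * (5 - 7)) + ((if true then (\q.4) else (\r.5)) (let s = 8 in true))))
step 8: [delta@1.0.1] (8 == ((15 * -2) + ((if true then (\q.4) else (\r.5)) (let s = 8 in true))))
step 9: [delta@1.0] (8 == (-30 + ((if true then (\q.4) else (\r.5)) (let s = 8 in true))))
step 10: [if@1.1.0] (8 == (-30 + ((\q.4) (let s = 8 in true))))
step 11: [let@1.1.1] (8 == (-30 + ((\q.4) true)))
step 12: [beta@1.1] (8 == (-30 + 4))
step 13: [delta@1] (8 == -26)
step 14: [delta@root] false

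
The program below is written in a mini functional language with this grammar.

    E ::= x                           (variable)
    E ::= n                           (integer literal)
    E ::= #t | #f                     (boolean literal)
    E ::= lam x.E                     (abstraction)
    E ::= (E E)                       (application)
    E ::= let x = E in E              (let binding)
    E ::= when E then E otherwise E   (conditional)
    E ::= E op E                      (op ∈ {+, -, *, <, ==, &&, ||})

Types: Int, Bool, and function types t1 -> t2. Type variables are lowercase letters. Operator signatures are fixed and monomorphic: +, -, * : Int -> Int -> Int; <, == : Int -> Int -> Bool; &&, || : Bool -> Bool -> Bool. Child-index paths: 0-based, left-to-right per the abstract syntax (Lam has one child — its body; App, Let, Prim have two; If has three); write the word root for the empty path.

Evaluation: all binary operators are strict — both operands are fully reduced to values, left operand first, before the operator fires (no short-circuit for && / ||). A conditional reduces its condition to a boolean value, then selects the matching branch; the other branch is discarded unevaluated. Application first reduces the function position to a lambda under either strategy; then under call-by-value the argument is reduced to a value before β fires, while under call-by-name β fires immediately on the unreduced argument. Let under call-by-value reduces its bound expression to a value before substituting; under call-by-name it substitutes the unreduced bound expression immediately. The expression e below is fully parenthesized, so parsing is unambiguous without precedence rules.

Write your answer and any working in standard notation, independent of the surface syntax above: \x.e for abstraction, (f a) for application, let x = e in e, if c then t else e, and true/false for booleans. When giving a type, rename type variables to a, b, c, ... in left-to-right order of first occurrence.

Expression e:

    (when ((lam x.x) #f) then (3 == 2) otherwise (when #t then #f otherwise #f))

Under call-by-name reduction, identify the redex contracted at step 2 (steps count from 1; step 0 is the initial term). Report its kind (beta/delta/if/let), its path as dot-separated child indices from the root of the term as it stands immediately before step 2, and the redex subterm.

Answer: if at root : (if false then (3 == 2) else (if true then false else false))

Working:
step 0: (if ((\x.x) false) then (3 == 2) else (if true then false else false))
step 1: [beta@0] (if false then (3 == 2) else (if true then false else false))
step 2: [if@root] (if true then false else false)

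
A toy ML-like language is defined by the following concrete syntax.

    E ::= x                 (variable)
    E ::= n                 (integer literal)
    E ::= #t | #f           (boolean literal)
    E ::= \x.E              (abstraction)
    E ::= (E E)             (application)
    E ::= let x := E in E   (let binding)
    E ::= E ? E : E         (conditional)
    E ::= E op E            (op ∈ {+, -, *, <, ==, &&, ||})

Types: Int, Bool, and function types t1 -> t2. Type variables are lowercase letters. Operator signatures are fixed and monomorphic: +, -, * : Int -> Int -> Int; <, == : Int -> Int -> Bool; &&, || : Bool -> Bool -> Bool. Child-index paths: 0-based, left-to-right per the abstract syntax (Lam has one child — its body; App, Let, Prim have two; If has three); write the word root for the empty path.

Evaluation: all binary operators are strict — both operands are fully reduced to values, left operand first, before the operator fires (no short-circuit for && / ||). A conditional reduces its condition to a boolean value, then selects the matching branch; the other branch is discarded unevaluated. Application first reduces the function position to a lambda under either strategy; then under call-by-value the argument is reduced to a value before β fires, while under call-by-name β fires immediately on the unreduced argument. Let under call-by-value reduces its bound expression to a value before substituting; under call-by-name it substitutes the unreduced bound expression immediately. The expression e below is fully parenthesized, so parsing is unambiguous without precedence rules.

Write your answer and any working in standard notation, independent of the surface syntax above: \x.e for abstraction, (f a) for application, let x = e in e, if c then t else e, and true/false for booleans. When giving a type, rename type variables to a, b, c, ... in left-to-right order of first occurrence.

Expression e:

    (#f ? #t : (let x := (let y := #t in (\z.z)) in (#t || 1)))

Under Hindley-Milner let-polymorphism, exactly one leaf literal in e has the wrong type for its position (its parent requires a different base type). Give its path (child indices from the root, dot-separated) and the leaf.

Working:
  unify Bool ~ Bool
let y : Bool
z : a
\z._ : a -> a
let x : forall. a -> a
  unify Bool ~ Bool
  unify Int ~ Bool
  FAIL: mismatch Int ~ Bool

Answer: 2.1.1 : 1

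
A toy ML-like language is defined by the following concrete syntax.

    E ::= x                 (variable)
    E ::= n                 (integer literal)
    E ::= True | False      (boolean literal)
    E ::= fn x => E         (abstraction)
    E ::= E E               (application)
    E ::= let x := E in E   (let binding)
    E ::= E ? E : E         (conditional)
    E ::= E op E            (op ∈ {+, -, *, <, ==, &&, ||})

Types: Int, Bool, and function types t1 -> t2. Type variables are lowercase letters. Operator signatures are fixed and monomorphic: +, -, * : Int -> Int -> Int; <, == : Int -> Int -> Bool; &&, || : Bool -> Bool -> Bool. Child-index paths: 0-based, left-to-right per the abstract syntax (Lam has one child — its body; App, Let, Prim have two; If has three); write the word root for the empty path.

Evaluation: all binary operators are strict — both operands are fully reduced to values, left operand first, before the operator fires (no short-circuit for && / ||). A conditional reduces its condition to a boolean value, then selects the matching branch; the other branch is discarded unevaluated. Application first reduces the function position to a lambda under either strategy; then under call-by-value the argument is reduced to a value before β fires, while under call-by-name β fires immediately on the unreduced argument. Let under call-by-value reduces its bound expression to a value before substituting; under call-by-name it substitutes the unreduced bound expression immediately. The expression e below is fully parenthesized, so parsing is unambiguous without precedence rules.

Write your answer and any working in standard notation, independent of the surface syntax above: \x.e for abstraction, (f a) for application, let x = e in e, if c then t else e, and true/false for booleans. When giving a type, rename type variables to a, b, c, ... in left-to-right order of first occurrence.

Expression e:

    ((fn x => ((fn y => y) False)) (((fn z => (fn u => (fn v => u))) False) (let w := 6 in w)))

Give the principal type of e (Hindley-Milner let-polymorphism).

Derivation:
y : b
\y._ : b -> b
  unify b -> b ~ Bool -> c
  unify b ~ Bool
  unify Bool ~ c
_ _ : Bool
\x._ : a -> Bool
u : e
\v._ : f -> e
\u._ : e -> f -> e
\z._ : d -> e -> f -> e
  unify d -> e -> f -> e ~ Bool -> g
  unify d ~ Bool
  unify e -> f -> e ~ g
_ _ : e -> f -> e
let w : Int
w : Int
  unify e -> f -> e ~ Int -> h
  unify e ~ Int
  unify f -> Int ~ h
_ _ : f -> Int
  unify a -> Bool ~ (f -> Int) -> i
  unify a ~ f -> Int
  unify Bool ~ i
_ _ : Bool

Answer: Bool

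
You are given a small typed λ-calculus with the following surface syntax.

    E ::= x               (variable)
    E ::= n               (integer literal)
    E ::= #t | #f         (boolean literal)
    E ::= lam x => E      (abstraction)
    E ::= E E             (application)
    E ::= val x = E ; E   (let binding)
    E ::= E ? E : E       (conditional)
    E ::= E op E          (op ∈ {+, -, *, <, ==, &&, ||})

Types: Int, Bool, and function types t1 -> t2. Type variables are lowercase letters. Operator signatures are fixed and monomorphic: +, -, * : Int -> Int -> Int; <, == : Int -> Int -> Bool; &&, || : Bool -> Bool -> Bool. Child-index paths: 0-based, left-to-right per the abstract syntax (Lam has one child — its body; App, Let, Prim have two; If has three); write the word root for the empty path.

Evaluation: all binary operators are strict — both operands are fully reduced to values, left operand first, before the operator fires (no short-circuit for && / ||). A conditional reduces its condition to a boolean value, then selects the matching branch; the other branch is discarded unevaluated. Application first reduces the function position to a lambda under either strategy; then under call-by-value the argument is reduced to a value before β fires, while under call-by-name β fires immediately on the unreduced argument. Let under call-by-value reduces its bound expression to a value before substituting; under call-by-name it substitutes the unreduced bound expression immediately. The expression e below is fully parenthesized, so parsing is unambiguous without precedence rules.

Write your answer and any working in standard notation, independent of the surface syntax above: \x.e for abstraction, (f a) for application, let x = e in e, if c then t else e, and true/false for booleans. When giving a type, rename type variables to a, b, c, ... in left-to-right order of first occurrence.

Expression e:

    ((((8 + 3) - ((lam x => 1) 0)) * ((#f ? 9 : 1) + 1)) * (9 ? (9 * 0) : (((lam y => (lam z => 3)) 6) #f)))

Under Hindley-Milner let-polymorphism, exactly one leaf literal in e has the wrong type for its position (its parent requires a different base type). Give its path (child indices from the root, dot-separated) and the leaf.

Answer: 1.0 : 9

Working:
  unify Int ~ Int
  unify Int ~ Int
  unify Int ~ Int
\x._ : a -> Int
  unify a -> Int ~ Int -> b
  unify a ~ Int
  unify Int ~ b
_ _ : Int
  unify Int ~ Int
  unify Int ~ Int
  unify Bool ~ Bool
  unify Int ~ Int
  unify Int ~ Int
  unify Int ~ Int
  unify Int ~ Int
  unify Int ~ Int
  unify Int ~ Bool
  FAIL: mismatch Int ~ Bool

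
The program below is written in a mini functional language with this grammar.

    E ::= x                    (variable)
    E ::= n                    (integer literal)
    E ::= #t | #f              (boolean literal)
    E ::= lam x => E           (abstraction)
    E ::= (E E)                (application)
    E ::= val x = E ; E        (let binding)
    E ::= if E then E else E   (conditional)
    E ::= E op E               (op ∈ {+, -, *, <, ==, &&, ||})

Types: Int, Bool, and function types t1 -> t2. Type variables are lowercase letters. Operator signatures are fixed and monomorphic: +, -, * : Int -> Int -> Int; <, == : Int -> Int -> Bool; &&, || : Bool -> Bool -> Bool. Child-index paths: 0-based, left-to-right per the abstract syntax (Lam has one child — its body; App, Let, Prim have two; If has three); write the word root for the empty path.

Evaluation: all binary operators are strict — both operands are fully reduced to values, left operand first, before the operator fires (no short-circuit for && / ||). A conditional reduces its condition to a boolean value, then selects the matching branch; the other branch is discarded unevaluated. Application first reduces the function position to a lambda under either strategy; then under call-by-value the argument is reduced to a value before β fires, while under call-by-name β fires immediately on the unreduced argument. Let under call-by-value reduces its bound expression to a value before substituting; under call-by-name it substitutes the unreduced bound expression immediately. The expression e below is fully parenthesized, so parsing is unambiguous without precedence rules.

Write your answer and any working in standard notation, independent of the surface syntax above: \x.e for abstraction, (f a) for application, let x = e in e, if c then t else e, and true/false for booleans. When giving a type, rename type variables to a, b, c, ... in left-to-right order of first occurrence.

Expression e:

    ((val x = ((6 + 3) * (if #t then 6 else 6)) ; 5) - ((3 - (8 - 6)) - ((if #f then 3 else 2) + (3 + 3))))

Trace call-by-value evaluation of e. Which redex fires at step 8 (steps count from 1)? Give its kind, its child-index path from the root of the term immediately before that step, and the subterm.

Trace:
step 0: ((let x = ((6 + 3) * (if true then 6 else 6)) in 5) - ((3 - (8 - 6)) - ((if false then 3 else 2) + (3 + 3))))
step 1: [delta@0.0.0] ((let x = (9 * (if true then 6 else 6)) in 5) - ((3 - (8 - 6)) - ((if false then 3 else 2) + (3 + 3))))
step 2: [if@0.0.1] ((let x = (9 * 6) in 5) - ((3 - (8 - 6)) - ((if false then 3 else 2) + (3 + 3))))
step 3: [delta@0.0] ((let x = 54 in 5) - ((3 - (8 - 6)) - ((if false then 3 else 2) + (3 + 3))))
step 4: [let@0] (5 - ((3 - (8 - 6)) - ((if false then 3 else 2) + (3 + 3))))
step 5: [delta@1.0.1] (5 - ((3 - 2) - ((if false then 3 else 2) + (3 + 3))))
step 6: [delta@1.0] (5 - (1 - ((if false then 3 else 2) + (3 + 3))))
step 7: [if@1.1.0] (5 - (1 - (2 + (3 + 3))))
step 8: [delta@1.1.1] (5 - (1 - (2 + 6)))

Answer: delta at 1.1.1 : (3 + 3)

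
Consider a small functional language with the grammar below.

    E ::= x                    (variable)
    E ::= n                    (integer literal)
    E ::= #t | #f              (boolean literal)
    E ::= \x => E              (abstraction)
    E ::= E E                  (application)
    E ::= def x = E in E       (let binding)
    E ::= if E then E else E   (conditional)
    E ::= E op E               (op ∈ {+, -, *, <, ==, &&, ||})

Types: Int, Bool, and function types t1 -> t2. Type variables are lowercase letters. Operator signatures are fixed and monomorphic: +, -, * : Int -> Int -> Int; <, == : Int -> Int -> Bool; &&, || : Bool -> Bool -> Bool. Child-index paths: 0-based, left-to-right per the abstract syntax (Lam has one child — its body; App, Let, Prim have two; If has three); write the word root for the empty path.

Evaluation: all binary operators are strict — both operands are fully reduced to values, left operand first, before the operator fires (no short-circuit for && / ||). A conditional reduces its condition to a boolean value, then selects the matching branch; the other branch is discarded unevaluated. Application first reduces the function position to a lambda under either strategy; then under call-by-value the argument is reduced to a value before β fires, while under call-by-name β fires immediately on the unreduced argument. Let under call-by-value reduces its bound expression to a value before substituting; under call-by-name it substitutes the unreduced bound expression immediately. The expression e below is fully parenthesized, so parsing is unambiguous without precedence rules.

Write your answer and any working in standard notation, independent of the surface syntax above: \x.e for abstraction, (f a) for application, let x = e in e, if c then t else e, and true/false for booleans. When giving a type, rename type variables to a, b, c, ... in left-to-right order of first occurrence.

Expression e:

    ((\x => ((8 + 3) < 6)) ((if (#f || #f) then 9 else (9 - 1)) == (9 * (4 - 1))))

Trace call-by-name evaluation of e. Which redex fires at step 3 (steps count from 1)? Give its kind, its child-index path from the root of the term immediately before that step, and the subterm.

Trace:
step 0: ((\x.((8 + 3) < 6)) ((if (false || false) then 9 else (9 - 1)) == (9 * (4 - 1))))
step 1: [beta@root] ((8 + 3) < 6)
step 2: [delta@0] (11 < 6)
step 3: [delta@root] false

Answer: delta at root : (11 < 6)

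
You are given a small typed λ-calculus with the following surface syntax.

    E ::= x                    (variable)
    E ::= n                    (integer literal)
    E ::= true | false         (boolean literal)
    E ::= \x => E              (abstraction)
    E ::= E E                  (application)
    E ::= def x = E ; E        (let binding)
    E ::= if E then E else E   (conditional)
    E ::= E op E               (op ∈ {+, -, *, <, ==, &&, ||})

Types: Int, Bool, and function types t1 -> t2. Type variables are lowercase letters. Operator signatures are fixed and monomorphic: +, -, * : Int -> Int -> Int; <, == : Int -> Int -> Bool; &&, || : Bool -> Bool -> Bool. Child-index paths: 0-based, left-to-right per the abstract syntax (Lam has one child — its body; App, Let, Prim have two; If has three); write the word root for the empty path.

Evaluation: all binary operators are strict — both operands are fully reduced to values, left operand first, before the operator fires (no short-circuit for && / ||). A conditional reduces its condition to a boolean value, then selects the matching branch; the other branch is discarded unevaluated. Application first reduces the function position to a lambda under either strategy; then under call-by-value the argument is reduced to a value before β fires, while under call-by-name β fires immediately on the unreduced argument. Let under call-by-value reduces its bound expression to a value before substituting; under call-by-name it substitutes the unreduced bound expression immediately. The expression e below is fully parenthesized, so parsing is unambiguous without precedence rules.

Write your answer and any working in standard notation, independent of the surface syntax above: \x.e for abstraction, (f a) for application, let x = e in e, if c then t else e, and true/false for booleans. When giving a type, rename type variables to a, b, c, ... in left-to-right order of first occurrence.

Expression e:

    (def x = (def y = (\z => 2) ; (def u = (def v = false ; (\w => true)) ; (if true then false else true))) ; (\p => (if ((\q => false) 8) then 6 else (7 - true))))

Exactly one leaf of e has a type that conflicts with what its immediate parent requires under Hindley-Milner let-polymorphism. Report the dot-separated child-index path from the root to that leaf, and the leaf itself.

Trace:
\z._ : a -> Int
let y : forall. a -> Int
let v : Bool
\w._ : b -> Bool
let u : forall. b -> Bool
  unify Bool ~ Bool
  unify Bool ~ Bool
let x : Bool
\q._ : d -> Bool
  unify d -> Bool ~ Int -> e
  unify d ~ Int
  unify Bool ~ e
_ _ : Bool
  unify Bool ~ Bool
  unify Int ~ Int
  unify Bool ~ Int
  FAIL: mismatch Bool ~ Int

Answer: 1.0.2.1 : true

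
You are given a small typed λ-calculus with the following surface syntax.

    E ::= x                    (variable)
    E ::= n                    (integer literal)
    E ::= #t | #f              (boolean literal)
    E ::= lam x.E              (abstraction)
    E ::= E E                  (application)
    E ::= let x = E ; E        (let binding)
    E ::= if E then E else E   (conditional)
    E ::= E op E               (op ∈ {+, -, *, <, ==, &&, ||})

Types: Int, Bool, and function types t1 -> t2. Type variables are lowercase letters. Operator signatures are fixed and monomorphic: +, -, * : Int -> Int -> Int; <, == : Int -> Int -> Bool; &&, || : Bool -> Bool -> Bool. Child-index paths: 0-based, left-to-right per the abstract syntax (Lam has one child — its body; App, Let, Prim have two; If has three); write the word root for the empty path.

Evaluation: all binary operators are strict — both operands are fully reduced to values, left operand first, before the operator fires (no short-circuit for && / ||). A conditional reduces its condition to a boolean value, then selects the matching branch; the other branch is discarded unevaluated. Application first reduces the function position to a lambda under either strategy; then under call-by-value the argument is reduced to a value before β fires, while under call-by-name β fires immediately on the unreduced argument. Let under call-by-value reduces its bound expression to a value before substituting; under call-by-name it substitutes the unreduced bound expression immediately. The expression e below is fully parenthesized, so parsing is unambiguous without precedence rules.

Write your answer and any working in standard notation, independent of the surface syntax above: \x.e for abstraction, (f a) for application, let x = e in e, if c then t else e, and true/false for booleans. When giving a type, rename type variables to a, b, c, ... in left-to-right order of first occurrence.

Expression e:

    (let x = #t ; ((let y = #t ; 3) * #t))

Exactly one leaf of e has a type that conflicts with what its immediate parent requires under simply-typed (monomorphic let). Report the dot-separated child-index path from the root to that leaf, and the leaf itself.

Answer: 1.1 : true

Derivation:
let x : Bool
let y : Bool
  unify Int ~ Int
  unify Bool ~ Int
  FAIL: mismatch Bool ~ Int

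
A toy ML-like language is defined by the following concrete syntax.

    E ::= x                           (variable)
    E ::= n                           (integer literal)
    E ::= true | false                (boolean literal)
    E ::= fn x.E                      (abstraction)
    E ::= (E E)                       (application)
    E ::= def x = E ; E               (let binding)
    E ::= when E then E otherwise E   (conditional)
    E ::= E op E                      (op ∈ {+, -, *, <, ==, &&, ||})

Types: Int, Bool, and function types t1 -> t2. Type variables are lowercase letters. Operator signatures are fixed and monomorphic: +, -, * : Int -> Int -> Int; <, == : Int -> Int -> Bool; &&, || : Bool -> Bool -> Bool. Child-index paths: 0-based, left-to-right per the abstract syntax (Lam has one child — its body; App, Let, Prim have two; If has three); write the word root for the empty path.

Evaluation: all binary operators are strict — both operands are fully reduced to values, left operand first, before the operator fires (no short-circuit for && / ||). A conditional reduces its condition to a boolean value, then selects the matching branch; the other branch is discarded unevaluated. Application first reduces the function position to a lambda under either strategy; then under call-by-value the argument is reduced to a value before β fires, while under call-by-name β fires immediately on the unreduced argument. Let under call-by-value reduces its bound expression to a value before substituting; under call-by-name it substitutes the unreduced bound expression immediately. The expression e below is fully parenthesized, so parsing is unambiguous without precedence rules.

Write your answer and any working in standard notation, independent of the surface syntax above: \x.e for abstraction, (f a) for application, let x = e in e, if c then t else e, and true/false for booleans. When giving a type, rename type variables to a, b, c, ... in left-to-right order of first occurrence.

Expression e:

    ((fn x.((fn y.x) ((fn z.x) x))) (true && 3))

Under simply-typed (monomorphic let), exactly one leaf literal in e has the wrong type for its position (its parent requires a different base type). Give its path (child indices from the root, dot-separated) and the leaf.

Working:
x : a
\y._ : b -> a
x : a
\z._ : c -> a
x : a
  unify c -> a ~ a -> d
  unify c ~ a
  unify a ~ d
_ _ : d
  unify b -> d ~ d -> e
  unify b ~ d
  unify d ~ e
_ _ : e
\x._ : e -> e
  unify Bool ~ Bool
  unify Int ~ Bool
  FAIL: mismatch Int ~ Bool

Answer: 1.1 : 3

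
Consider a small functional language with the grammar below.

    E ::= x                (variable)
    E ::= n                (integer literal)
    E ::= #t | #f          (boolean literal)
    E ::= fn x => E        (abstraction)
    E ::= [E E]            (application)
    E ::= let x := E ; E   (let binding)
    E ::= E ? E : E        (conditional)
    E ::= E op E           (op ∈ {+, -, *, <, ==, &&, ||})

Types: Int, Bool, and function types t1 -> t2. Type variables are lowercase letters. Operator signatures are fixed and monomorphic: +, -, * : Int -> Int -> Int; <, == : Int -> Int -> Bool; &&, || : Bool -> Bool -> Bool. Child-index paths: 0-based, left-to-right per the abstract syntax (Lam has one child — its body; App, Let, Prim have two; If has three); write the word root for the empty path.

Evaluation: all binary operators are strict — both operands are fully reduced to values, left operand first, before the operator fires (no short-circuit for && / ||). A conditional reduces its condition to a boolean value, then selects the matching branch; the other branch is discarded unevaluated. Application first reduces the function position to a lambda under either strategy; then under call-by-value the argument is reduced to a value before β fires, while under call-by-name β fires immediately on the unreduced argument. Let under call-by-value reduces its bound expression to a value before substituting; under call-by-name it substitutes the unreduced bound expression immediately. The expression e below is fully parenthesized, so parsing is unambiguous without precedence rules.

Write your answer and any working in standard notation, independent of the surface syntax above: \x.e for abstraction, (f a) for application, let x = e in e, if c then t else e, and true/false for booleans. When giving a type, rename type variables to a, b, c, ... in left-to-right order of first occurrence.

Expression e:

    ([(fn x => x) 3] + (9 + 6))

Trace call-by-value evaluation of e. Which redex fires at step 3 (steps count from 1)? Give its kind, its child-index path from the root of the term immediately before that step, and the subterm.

Answer: delta at root : (3 + 15)

Trace:
step 0: (((\x.x) 3) + (9 + 6))
step 1: [beta@0] (3 + (9 + 6))
step 2: [delta@1] (3 + 15)
step 3: [delta@root] 18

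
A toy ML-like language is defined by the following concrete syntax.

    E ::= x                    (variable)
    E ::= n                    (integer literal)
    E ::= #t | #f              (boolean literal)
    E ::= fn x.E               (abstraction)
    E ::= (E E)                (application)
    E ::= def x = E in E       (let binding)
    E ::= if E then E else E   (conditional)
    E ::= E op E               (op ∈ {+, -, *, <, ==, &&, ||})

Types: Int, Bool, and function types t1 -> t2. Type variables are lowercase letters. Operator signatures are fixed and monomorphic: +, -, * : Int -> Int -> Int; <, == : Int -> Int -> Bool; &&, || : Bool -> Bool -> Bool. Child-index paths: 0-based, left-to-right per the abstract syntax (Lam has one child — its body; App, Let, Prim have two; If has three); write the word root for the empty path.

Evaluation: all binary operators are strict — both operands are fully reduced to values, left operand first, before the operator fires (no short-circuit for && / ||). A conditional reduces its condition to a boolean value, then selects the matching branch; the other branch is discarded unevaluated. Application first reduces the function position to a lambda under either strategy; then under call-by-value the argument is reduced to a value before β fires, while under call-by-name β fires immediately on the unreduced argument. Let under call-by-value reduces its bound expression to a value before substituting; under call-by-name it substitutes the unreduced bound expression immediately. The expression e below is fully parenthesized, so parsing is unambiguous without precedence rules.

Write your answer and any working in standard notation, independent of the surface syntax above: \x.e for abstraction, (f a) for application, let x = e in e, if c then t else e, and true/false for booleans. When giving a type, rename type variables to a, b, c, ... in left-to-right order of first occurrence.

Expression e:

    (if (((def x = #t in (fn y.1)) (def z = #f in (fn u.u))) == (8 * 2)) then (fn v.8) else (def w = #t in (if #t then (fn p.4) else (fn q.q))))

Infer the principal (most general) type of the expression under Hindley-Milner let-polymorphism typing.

Working:
let x : Bool
\y._ : a -> Int
let z : Bool
u : b
\u._ : b -> b
  unify a -> Int ~ (b -> b) -> c
  unify a ~ b -> b
  unify Int ~ c
_ _ : Int
  unify Int ~ Int
  unify Int ~ Int
  unify Int ~ Int
  unify Int ~ Int
  unify Bool ~ Bool
\v._ : d -> Int
let w : Bool
  unify Bool ~ Bool
\p._ : e -> Int
q : f
\q._ : f -> f
  unify e -> Int ~ f -> f
  unify e ~ f
  unify Int ~ f
  unify d -> Int ~ Int -> Int
  unify d ~ Int
  unify Int ~ Int

Answer: Int -> Int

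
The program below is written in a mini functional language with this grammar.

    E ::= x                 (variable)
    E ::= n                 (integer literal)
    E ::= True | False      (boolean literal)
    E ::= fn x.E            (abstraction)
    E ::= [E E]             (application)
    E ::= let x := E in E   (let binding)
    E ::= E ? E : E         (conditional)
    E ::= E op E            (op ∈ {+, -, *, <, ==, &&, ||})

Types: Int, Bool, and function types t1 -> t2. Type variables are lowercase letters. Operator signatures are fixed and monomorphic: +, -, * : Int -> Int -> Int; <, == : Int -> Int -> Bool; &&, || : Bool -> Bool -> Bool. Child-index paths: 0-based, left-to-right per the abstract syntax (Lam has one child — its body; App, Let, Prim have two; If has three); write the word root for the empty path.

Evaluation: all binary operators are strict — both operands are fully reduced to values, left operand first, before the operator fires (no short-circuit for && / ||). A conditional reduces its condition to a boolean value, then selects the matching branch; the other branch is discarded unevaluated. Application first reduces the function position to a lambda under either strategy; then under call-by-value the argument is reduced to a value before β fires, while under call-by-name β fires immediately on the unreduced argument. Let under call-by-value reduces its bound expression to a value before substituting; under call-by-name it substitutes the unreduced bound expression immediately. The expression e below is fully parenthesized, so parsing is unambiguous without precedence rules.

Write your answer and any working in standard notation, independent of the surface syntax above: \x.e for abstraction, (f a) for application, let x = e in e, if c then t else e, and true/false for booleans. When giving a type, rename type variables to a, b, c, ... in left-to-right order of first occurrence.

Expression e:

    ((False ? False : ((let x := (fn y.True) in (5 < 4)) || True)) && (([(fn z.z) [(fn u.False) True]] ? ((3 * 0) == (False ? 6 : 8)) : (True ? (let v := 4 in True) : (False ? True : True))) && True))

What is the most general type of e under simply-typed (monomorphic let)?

Answer: Bool

Working:
  unify Bool ~ Bool
\y._ : a -> Bool
let x : a -> Bool
  unify Int ~ Int
  unify Int ~ Int
  unify Bool ~ Bool
  unify Bool ~ Bool
  unify Bool ~ Bool
  unify Bool ~ Bool
z : b
\z._ : b -> b
\u._ : c -> Bool
  unify c -> Bool ~ Bool -> d
  unify c ~ Bool
  unify Bool ~ d
_ _ : Bool
  unify b -> b ~ Bool -> e
  unify b ~ Bool
  unify Bool ~ e
_ _ : Bool
  unify Bool ~ Bool
  unify Int ~ Int
  unify Int ~ Int
  unify Int ~ Int
  unify Bool ~ Bool
  unify Int ~ Int
  unify Int ~ Int
  unify Bool ~ Bool
let v : Int
  unify Bool ~ Bool
  unify Bool ~ Bool
  unify Bool ~ Bool
  unify Bool ~ Bool
  unify Bool ~ Bool
  unify Bool ~ Bool
  unify Bool ~ Bool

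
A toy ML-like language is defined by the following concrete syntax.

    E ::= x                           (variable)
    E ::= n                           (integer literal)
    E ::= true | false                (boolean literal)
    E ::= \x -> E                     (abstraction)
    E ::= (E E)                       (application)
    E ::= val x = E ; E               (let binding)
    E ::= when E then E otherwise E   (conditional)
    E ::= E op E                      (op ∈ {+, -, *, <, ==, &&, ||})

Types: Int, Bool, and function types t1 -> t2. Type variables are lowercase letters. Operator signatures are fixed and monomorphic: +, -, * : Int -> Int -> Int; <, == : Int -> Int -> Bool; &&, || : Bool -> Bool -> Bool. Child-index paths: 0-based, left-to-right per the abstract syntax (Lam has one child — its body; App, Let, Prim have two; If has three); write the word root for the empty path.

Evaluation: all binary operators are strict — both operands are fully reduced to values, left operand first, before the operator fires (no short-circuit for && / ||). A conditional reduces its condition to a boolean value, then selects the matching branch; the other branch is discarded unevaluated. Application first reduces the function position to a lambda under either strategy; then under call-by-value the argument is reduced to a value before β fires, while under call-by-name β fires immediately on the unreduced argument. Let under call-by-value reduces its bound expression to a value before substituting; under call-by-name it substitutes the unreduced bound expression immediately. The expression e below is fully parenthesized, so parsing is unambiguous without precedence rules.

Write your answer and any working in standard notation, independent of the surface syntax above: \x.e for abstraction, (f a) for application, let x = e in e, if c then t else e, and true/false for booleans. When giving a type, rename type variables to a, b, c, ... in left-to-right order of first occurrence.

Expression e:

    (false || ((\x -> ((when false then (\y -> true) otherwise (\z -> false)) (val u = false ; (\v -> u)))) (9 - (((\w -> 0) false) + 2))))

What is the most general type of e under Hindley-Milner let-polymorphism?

Answer: Bool

Trace:
  unify Bool ~ Bool
  unify Bool ~ Bool
\y._ : b -> Bool
\z._ : c -> Bool
  unify b -> Bool ~ c -> Bool
  unify b ~ c
  unify Bool ~ Bool
let u : Bool
u : Bool
\v._ : d -> Bool
  unify c -> Bool ~ (d -> Bool) -> e
  unify c ~ d -> Bool
  unify Bool ~ e
_ _ : Bool
\x._ : a -> Bool
  unify Int ~ Int
\w._ : f -> Int
  unify f -> Int ~ Bool -> g
  unify f ~ Bool
  unify Int ~ g
_ _ : Int
  unify Int ~ Int
  unify Int ~ Int
  unify Int ~ Int
  unify a -> Bool ~ Int -> h
  unify a ~ Int
  unify Bool ~ h
_ _ : Bool
  unify Bool ~ Bool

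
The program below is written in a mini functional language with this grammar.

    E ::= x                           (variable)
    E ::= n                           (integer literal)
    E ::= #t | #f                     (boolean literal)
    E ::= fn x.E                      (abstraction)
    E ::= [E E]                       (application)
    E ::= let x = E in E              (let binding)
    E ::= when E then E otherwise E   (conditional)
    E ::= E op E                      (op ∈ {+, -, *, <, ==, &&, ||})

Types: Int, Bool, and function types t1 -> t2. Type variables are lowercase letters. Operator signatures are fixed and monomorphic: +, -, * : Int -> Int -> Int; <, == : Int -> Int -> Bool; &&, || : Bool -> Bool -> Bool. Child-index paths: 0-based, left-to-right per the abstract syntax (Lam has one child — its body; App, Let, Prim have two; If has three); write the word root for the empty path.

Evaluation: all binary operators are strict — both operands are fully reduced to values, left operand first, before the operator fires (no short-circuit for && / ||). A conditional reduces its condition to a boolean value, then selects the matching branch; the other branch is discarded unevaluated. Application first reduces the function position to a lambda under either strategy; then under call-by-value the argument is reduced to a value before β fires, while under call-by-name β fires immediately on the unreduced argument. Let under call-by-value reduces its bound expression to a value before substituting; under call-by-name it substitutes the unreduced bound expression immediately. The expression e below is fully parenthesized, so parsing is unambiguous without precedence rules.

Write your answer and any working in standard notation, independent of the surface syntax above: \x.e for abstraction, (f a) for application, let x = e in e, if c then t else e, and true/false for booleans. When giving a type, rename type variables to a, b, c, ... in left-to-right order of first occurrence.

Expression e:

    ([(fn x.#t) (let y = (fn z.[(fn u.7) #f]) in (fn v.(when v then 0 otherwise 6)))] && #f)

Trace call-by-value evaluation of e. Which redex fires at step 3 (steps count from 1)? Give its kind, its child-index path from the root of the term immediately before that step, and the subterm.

Derivation:
step 0: (((\x.true) (let y = (\z.((\u.7) false)) in (\v.(if v then 0 else 6)))) && false)
step 1: [let@0.1] (((\x.true) (\v.(if v then 0 else 6))) && false)
step 2: [beta@0] (true && false)
step 3: [delta@root] false

Answer: delta at root : (true && false)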